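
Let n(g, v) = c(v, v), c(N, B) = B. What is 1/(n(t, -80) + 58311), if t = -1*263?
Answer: 1/58231 ≈ 1.7173e-5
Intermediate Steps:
t = -263
n(g, v) = v
1/(n(t, -80) + 58311) = 1/(-80 + 58311) = 1/58231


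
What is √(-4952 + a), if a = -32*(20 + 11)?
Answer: 2*I*√1486 ≈ 77.097*I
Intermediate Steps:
a = -992 (a = -32*31 = -992)
√(-4952 + a) = √(-4952 - 992) = √(-5944) = 2*I*√1486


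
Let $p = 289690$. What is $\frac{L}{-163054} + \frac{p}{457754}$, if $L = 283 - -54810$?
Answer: $\frac{11008036069}{37319310358} \approx 0.29497$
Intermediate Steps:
$L = 55093$ ($L = 283 + 54810 = 55093$)
$\frac{L}{-163054} + \frac{p}{457754} = \frac{55093}{-163054} + \frac{289690}{457754} = 55093 \left(- \frac{1}{163054}\right) + 289690 \cdot \frac{1}{457754} = - \frac{55093}{163054} + \frac{144845}{228877} = \frac{11008036069}{37319310358}$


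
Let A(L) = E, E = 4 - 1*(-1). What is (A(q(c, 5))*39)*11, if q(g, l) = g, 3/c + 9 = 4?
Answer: 2145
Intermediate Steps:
c = -3/5 (c = 3/(-9 + 4) = 3/(-5) = 3*(-1/5) = -3/5 ≈ -0.60000)
E = 5 (E = 4 + 1 = 5)
A(L) = 5
(A(q(c, 5))*39)*11 = (5*39)*11 = 195*11 = 2145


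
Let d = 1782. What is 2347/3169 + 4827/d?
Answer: 6493039/1882386 ≈ 3.4494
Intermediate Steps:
2347/3169 + 4827/d = 2347/3169 + 4827/1782 = 2347*(1/3169) + 4827*(1/1782) = 2347/3169 + 1609/594 = 6493039/1882386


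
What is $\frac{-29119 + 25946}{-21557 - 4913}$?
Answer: $\frac{3173}{26470} \approx 0.11987$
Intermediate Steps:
$\frac{-29119 + 25946}{-21557 - 4913} = - \frac{3173}{-26470} = \left(-3173\right) \left(- \frac{1}{26470}\right) = \frac{3173}{26470}$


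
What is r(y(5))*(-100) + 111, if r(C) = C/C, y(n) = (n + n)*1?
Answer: 11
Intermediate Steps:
y(n) = 2*n (y(n) = (2*n)*1 = 2*n)
r(C) = 1
r(y(5))*(-100) + 111 = 1*(-100) + 111 = -100 + 111 = 11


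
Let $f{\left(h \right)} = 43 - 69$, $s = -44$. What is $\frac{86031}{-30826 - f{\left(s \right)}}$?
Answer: $- \frac{7821}{2800} \approx -2.7932$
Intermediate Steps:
$f{\left(h \right)} = -26$
$\frac{86031}{-30826 - f{\left(s \right)}} = \frac{86031}{-30826 - -26} = \frac{86031}{-30826 + 26} = \frac{86031}{-30800} = 86031 \left(- \frac{1}{30800}\right) = - \frac{7821}{2800}$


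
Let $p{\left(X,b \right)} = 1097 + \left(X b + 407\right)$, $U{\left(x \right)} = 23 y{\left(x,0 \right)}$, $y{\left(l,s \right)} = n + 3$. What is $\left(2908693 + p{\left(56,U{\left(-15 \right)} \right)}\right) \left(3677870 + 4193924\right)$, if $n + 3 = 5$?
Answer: $22959165636778$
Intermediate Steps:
$n = 2$ ($n = -3 + 5 = 2$)
$y{\left(l,s \right)} = 5$ ($y{\left(l,s \right)} = 2 + 3 = 5$)
$U{\left(x \right)} = 115$ ($U{\left(x \right)} = 23 \cdot 5 = 115$)
$p{\left(X,b \right)} = 1504 + X b$ ($p{\left(X,b \right)} = 1097 + \left(407 + X b\right) = 1504 + X b$)
$\left(2908693 + p{\left(56,U{\left(-15 \right)} \right)}\right) \left(3677870 + 4193924\right) = \left(2908693 + \left(1504 + 56 \cdot 115\right)\right) \left(3677870 + 4193924\right) = \left(2908693 + \left(1504 + 6440\right)\right) 7871794 = \left(2908693 + 7944\right) 7871794 = 2916637 \cdot 7871794 = 22959165636778$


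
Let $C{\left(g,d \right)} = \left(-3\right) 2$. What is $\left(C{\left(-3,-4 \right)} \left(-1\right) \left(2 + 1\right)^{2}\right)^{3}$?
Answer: $157464$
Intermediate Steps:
$C{\left(g,d \right)} = -6$
$\left(C{\left(-3,-4 \right)} \left(-1\right) \left(2 + 1\right)^{2}\right)^{3} = \left(\left(-6\right) \left(-1\right) \left(2 + 1\right)^{2}\right)^{3} = \left(6 \cdot 3^{2}\right)^{3} = \left(6 \cdot 9\right)^{3} = 54^{3} = 157464$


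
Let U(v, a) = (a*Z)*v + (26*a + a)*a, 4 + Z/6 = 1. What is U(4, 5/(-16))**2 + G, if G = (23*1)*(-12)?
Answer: 23321289/65536 ≈ 355.85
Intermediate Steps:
Z = -18 (Z = -24 + 6*1 = -24 + 6 = -18)
U(v, a) = 27*a**2 - 18*a*v (U(v, a) = (a*(-18))*v + (26*a + a)*a = (-18*a)*v + (27*a)*a = -18*a*v + 27*a**2 = 27*a**2 - 18*a*v)
G = -276 (G = 23*(-12) = -276)
U(4, 5/(-16))**2 + G = (9*(5/(-16))*(-2*4 + 3*(5/(-16))))**2 - 276 = (9*(5*(-1/16))*(-8 + 3*(5*(-1/16))))**2 - 276 = (9*(-5/16)*(-8 + 3*(-5/16)))**2 - 276 = (9*(-5/16)*(-8 - 15/16))**2 - 276 = (9*(-5/16)*(-143/16))**2 - 276 = (6435/256)**2 - 276 = 41409225/65536 - 276 = 23321289/65536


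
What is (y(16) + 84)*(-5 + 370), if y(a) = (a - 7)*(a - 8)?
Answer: 56940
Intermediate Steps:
y(a) = (-8 + a)*(-7 + a) (y(a) = (-7 + a)*(-8 + a) = (-8 + a)*(-7 + a))
(y(16) + 84)*(-5 + 370) = ((56 + 16**2 - 15*16) + 84)*(-5 + 370) = ((56 + 256 - 240) + 84)*365 = (72 + 84)*365 = 156*365 = 56940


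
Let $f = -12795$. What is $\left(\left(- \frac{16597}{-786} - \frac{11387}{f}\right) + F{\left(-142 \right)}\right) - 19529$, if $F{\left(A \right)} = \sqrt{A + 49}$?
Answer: $- \frac{65393101811}{3352290} + i \sqrt{93} \approx -19507.0 + 9.6436 i$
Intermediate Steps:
$F{\left(A \right)} = \sqrt{49 + A}$
$\left(\left(- \frac{16597}{-786} - \frac{11387}{f}\right) + F{\left(-142 \right)}\right) - 19529 = \left(\left(- \frac{16597}{-786} - \frac{11387}{-12795}\right) + \sqrt{49 - 142}\right) - 19529 = \left(\left(\left(-16597\right) \left(- \frac{1}{786}\right) - - \frac{11387}{12795}\right) + \sqrt{-93}\right) - 19529 = \left(\left(\frac{16597}{786} + \frac{11387}{12795}\right) + i \sqrt{93}\right) - 19529 = \left(\frac{73769599}{3352290} + i \sqrt{93}\right) - 19529 = - \frac{65393101811}{3352290} + i \sqrt{93}$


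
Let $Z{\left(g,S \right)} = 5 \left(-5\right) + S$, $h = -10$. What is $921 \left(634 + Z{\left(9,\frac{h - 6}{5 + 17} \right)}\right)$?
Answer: $\frac{6162411}{11} \approx 5.6022 \cdot 10^{5}$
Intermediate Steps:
$Z{\left(g,S \right)} = -25 + S$
$921 \left(634 + Z{\left(9,\frac{h - 6}{5 + 17} \right)}\right) = 921 \left(634 - \left(25 - \frac{-10 - 6}{5 + 17}\right)\right) = 921 \left(634 - \left(25 + \frac{16}{22}\right)\right) = 921 \left(634 - \frac{283}{11}\right) = 921 \cdot \frac{6691}{11} = \frac{6162411}{11}$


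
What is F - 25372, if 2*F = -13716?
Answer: -32230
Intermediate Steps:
F = -6858 (F = (½)*(-13716) = -6858)
F - 25372 = -6858 - 25372 = -32230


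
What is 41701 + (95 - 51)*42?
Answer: 43549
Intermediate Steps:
41701 + (95 - 51)*42 = 41701 + 44*42 = 41701 + 1848 = 43549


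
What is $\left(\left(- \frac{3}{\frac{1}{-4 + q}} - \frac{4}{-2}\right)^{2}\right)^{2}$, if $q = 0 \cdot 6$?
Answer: $38416$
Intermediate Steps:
$q = 0$
$\left(\left(- \frac{3}{\frac{1}{-4 + q}} - \frac{4}{-2}\right)^{2}\right)^{2} = \left(\left(- \frac{3}{\frac{1}{-4 + 0}} - \frac{4}{-2}\right)^{2}\right)^{2} = \left(\left(- \frac{3}{\frac{1}{-4}} - -2\right)^{2}\right)^{2} = \left(\left(- \frac{3}{- \frac{1}{4}} + 2\right)^{2}\right)^{2} = \left(\left(\left(-3\right) \left(-4\right) + 2\right)^{2}\right)^{2} = \left(\left(12 + 2\right)^{2}\right)^{2} = \left(14^{2}\right)^{2} = 196^{2} = 38416$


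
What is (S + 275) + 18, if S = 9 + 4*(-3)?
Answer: 290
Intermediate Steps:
S = -3 (S = 9 - 12 = -3)
(S + 275) + 18 = (-3 + 275) + 18 = 272 + 18 = 290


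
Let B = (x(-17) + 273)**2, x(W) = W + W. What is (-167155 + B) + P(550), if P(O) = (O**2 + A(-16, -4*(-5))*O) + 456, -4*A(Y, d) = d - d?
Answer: 192922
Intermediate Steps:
x(W) = 2*W
A(Y, d) = 0 (A(Y, d) = -(d - d)/4 = -1/4*0 = 0)
B = 57121 (B = (2*(-17) + 273)**2 = (-34 + 273)**2 = 239**2 = 57121)
P(O) = 456 + O**2 (P(O) = (O**2 + 0*O) + 456 = (O**2 + 0) + 456 = O**2 + 456 = 456 + O**2)
(-167155 + B) + P(550) = (-167155 + 57121) + (456 + 550**2) = -110034 + (456 + 302500) = -110034 + 302956 = 192922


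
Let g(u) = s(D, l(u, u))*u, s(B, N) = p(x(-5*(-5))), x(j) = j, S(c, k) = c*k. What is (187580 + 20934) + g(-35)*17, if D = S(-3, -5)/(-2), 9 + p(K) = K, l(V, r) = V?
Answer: 198994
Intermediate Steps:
p(K) = -9 + K
D = -15/2 (D = -3*(-5)/(-2) = 15*(-1/2) = -15/2 ≈ -7.5000)
s(B, N) = 16 (s(B, N) = -9 - 5*(-5) = -9 + 25 = 16)
g(u) = 16*u
(187580 + 20934) + g(-35)*17 = (187580 + 20934) + (16*(-35))*17 = 208514 - 560*17 = 208514 - 9520 = 198994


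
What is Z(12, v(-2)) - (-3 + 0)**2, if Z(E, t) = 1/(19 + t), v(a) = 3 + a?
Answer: -179/20 ≈ -8.9500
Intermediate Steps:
Z(12, v(-2)) - (-3 + 0)**2 = 1/(19 + (3 - 2)) - (-3 + 0)**2 = 1/(19 + 1) - 1*(-3)**2 = 1/20 - 1*9 = 1/20 - 9 = -179/20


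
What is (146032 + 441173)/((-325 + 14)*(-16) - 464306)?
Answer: -39147/30622 ≈ -1.2784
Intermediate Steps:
(146032 + 441173)/((-325 + 14)*(-16) - 464306) = 587205/(-311*(-16) - 464306) = 587205/(4976 - 464306) = 587205/(-459330) = 587205*(-1/459330) = -39147/30622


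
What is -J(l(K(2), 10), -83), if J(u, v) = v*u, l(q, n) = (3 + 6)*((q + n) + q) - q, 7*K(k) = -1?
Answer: 50879/7 ≈ 7268.4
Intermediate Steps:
K(k) = -⅐ (K(k) = (⅐)*(-1) = -⅐)
l(q, n) = 9*n + 17*q (l(q, n) = 9*((n + q) + q) - q = 9*(n + 2*q) - q = (9*n + 18*q) - q = 9*n + 17*q)
J(u, v) = u*v
-J(l(K(2), 10), -83) = -(9*10 + 17*(-⅐))*(-83) = -(90 - 17/7)*(-83) = -613*(-83)/7 = -1*(-50879/7) = 50879/7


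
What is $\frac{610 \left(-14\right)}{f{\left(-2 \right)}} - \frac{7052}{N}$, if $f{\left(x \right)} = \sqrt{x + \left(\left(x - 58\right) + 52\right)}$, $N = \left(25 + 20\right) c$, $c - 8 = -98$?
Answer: $\frac{3526}{2025} + 854 i \sqrt{10} \approx 1.7412 + 2700.6 i$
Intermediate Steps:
$c = -90$ ($c = 8 - 98 = -90$)
$N = -4050$ ($N = \left(25 + 20\right) \left(-90\right) = 45 \left(-90\right) = -4050$)
$f{\left(x \right)} = \sqrt{-6 + 2 x}$ ($f{\left(x \right)} = \sqrt{x + \left(\left(-58 + x\right) + 52\right)} = \sqrt{x + \left(-6 + x\right)} = \sqrt{-6 + 2 x}$)
$\frac{610 \left(-14\right)}{f{\left(-2 \right)}} - \frac{7052}{N} = \frac{610 \left(-14\right)}{\sqrt{-6 + 2 \left(-2\right)}} - \frac{7052}{-4050} = - \frac{8540}{\sqrt{-6 - 4}} - - \frac{3526}{2025} = - \frac{8540}{\sqrt{-10}} + \frac{3526}{2025} = - \frac{8540}{i \sqrt{10}} + \frac{3526}{2025} = - 8540 \left(- \frac{i \sqrt{10}}{10}\right) + \frac{3526}{2025} = 854 i \sqrt{10} + \frac{3526}{2025} = \frac{3526}{2025} + 854 i \sqrt{10}$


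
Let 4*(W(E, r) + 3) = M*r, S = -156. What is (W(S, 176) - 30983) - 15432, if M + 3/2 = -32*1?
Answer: -47892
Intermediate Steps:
M = -67/2 (M = -3/2 - 32*1 = -3/2 - 32 = -67/2 ≈ -33.500)
W(E, r) = -3 - 67*r/8 (W(E, r) = -3 + (-67*r/2)/4 = -3 - 67*r/8)
(W(S, 176) - 30983) - 15432 = ((-3 - 67/8*176) - 30983) - 15432 = ((-3 - 1474) - 30983) - 15432 = (-1477 - 30983) - 15432 = -32460 - 15432 = -47892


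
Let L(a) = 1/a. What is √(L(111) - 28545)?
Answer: I*√351702834/111 ≈ 168.95*I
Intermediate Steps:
√(L(111) - 28545) = √(1/111 - 28545) = √(-3168494/111) = I*√351702834/111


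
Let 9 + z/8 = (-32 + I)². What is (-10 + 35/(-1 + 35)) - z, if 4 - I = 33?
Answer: -1009969/34 ≈ -29705.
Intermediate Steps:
I = -29 (I = 4 - 1*33 = 4 - 33 = -29)
z = 29696 (z = -72 + 8*(-32 - 29)² = -72 + 8*(-61)² = -72 + 8*3721 = -72 + 29768 = 29696)
(-10 + 35/(-1 + 35)) - z = (-10 + 35/(-1 + 35)) - 1*29696 = (-10 + 35/34) - 29696 = -305/34 - 29696 = -1009969/34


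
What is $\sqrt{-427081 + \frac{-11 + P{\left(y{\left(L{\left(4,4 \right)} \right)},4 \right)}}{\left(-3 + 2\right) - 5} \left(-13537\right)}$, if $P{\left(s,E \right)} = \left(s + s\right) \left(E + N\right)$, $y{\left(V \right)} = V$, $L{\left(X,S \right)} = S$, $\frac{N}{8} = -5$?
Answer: $\frac{i \sqrt{39660294}}{6} \approx 1049.6 i$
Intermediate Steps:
$N = -40$ ($N = 8 \left(-5\right) = -40$)
$P{\left(s,E \right)} = 2 s \left(-40 + E\right)$ ($P{\left(s,E \right)} = \left(s + s\right) \left(E - 40\right) = 2 s \left(-40 + E\right)$)
$\sqrt{-427081 + \frac{-11 + P{\left(y{\left(L{\left(4,4 \right)} \right)},4 \right)}}{\left(-3 + 2\right) - 5} \left(-13537\right)} = \sqrt{-427081 + \frac{-11 + 2 \cdot 4 \left(-40 + 4\right)}{\left(-3 + 2\right) - 5} \left(-13537\right)} = \sqrt{-427081 + \frac{-11 + 2 \cdot 4 \left(-36\right)}{-1 - 5} \left(-13537\right)} = \sqrt{-427081 + \frac{-11 - 288}{-6} \left(-13537\right)} = \sqrt{-427081 + \left(-299\right) \left(- \frac{1}{6}\right) \left(-13537\right)} = \sqrt{-427081 + \frac{299}{6} \left(-13537\right)} = \sqrt{-427081 - \frac{4047563}{6}} = \sqrt{- \frac{6610049}{6}} = \frac{i \sqrt{39660294}}{6}$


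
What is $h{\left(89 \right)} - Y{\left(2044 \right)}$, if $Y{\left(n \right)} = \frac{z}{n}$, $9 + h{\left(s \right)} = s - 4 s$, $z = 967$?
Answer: $- \frac{565111}{2044} \approx -276.47$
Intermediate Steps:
$h{\left(s \right)} = -9 - 3 s$ ($h{\left(s \right)} = -9 + \left(s - 4 s\right) = -9 - 3 s$)
$Y{\left(n \right)} = \frac{967}{n}$
$h{\left(89 \right)} - Y{\left(2044 \right)} = \left(-9 - 267\right) - \frac{967}{2044} = \left(-9 - 267\right) - 967 \cdot \frac{1}{2044} = -276 - \frac{967}{2044} = - \frac{565111}{2044}$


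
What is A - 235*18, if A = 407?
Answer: -3823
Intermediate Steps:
A - 235*18 = 407 - 235*18 = 407 - 4230 = -3823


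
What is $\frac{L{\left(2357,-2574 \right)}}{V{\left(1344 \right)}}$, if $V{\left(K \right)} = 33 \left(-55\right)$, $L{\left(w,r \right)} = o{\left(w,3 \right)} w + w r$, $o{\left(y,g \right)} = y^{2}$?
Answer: $- \frac{2617625275}{363} \approx -7.2111 \cdot 10^{6}$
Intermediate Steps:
$L{\left(w,r \right)} = w^{3} + r w$ ($L{\left(w,r \right)} = w^{2} w + w r = w^{3} + r w$)
$V{\left(K \right)} = -1815$
$\frac{L{\left(2357,-2574 \right)}}{V{\left(1344 \right)}} = \frac{2357 \left(-2574 + 2357^{2}\right)}{-1815} = 2357 \left(-2574 + 5555449\right) \left(- \frac{1}{1815}\right) = 2357 \cdot 5552875 \left(- \frac{1}{1815}\right) = 13088126375 \left(- \frac{1}{1815}\right) = - \frac{2617625275}{363}$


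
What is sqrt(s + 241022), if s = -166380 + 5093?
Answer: sqrt(79735) ≈ 282.37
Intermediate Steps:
s = -161287
sqrt(s + 241022) = sqrt(-161287 + 241022) = sqrt(79735)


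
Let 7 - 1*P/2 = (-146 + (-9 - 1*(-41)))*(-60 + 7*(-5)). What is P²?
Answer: 468549316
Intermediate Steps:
P = -21646 (P = 14 - 2*(-146 + (-9 - 1*(-41)))*(-60 + 7*(-5)) = 14 - 2*(-146 + (-9 + 41))*(-60 - 35) = 14 - 2*(-146 + 32)*(-95) = 14 - (-228)*(-95) = 14 - 2*10830 = 14 - 21660 = -21646)
P² = (-21646)² = 468549316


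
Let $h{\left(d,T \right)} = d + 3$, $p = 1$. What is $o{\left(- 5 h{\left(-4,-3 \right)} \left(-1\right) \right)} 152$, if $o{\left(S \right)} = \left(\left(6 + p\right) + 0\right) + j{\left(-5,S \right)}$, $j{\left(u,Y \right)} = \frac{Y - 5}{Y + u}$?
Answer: $1216$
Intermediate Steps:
$h{\left(d,T \right)} = 3 + d$
$j{\left(u,Y \right)} = \frac{-5 + Y}{Y + u}$
$o{\left(S \right)} = 8$ ($o{\left(S \right)} = \left(\left(6 + 1\right) + 0\right) + \frac{-5 + S}{S - 5} = \left(7 + 0\right) + \frac{-5 + S}{-5 + S} = 7 + 1 = 8$)
$o{\left(- 5 h{\left(-4,-3 \right)} \left(-1\right) \right)} 152 = 8 \cdot 152 = 1216$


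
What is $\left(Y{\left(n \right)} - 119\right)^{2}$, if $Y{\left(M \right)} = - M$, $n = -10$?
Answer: $11881$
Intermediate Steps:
$\left(Y{\left(n \right)} - 119\right)^{2} = \left(\left(-1\right) \left(-10\right) - 119\right)^{2} = \left(10 - 119\right)^{2} = \left(-109\right)^{2} = 11881$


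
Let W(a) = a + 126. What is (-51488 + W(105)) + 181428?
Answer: 130171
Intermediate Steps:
W(a) = 126 + a
(-51488 + W(105)) + 181428 = (-51488 + (126 + 105)) + 181428 = (-51488 + 231) + 181428 = -51257 + 181428 = 130171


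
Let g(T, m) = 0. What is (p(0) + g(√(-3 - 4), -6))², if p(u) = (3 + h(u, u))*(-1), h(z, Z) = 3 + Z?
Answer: 36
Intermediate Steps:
p(u) = -6 - u (p(u) = (3 + (3 + u))*(-1) = (6 + u)*(-1) = -6 - u)
(p(0) + g(√(-3 - 4), -6))² = ((-6 - 1*0) + 0)² = ((-6 + 0) + 0)² = (-6 + 0)² = (-6)² = 36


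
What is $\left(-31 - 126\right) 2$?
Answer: $-314$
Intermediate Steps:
$\left(-31 - 126\right) 2 = \left(-157\right) 2 = -314$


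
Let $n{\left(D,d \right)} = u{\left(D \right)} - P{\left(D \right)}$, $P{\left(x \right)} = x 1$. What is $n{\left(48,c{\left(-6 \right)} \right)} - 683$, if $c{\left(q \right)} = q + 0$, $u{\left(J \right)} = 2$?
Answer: $-729$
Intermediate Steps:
$P{\left(x \right)} = x$
$c{\left(q \right)} = q$
$n{\left(D,d \right)} = 2 - D$
$n{\left(48,c{\left(-6 \right)} \right)} - 683 = \left(2 - 48\right) - 683 = -46 - 683 = -729$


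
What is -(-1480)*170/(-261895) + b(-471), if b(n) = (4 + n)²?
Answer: 11423233411/52379 ≈ 2.1809e+5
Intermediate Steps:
-(-1480)*170/(-261895) + b(-471) = -(-1480)*170/(-261895) + (4 - 471)² = -1*(-251600)*(-1/261895) + (-467)² = 251600*(-1/261895) + 218089 = -50320/52379 + 218089 = 11423233411/52379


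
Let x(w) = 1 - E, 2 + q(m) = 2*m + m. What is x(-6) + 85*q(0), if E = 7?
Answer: -176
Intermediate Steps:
q(m) = -2 + 3*m (q(m) = -2 + (2*m + m) = -2 + 3*m)
x(w) = -6 (x(w) = 1 - 1*7 = 1 - 7 = -6)
x(-6) + 85*q(0) = -6 + 85*(-2 + 3*0) = -6 + 85*(-2 + 0) = -6 + 85*(-2) = -6 - 170 = -176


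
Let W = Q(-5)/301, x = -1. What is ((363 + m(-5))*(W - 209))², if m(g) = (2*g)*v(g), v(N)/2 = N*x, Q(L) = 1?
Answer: 273730539398416/90601 ≈ 3.0213e+9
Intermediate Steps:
v(N) = -2*N (v(N) = 2*(N*(-1)) = 2*(-N) = -2*N)
W = 1/301 ≈ 0.0033223
m(g) = -4*g² (m(g) = (2*g)*(-2*g) = -4*g²)
((363 + m(-5))*(W - 209))² = ((363 - 4*(-5)²)*(1/301 - 209))² = ((363 - 4*25)*(-62908/301))² = ((363 - 100)*(-62908/301))² = (263*(-62908/301))² = (-16544804/301)² = 273730539398416/90601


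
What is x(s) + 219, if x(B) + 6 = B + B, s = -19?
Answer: 175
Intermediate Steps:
x(B) = -6 + 2*B (x(B) = -6 + (B + B) = -6 + 2*B)
x(s) + 219 = (-6 + 2*(-19)) + 219 = (-6 - 38) + 219 = -44 + 219 = 175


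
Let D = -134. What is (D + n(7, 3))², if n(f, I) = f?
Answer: 16129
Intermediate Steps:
(D + n(7, 3))² = (-134 + 7)² = (-127)² = 16129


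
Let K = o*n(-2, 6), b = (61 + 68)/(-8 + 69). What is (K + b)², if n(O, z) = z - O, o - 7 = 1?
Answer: 16265089/3721 ≈ 4371.2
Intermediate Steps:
o = 8 (o = 7 + 1 = 8)
b = 129/61 ≈ 2.1148
K = 64 (K = 8*(6 - 1*(-2)) = 8*(6 + 2) = 8*8 = 64)
(K + b)² = (64 + 129/61)² = (4033/61)² = 16265089/3721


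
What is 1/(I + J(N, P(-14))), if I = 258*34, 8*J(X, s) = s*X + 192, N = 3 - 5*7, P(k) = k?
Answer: 1/8852 ≈ 0.00011297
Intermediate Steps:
N = -32 (N = 3 - 35 = -32)
J(X, s) = 24 + X*s/8 (J(X, s) = (s*X + 192)/8 = (X*s + 192)/8 = (192 + X*s)/8 = 24 + X*s/8)
I = 8772
1/(I + J(N, P(-14))) = 1/(8772 + (24 + (1/8)*(-32)*(-14))) = 1/(8772 + (24 + 56)) = 1/(8772 + 80) = 1/8852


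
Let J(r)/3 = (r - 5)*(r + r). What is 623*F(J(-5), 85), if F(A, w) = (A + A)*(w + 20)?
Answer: 39249000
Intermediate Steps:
J(r) = 6*r*(-5 + r) (J(r) = 3*((r - 5)*(r + r)) = 3*((-5 + r)*(2*r)) = 3*(2*r*(-5 + r)) = 6*r*(-5 + r))
F(A, w) = 2*A*(20 + w) (F(A, w) = (2*A)*(20 + w) = 2*A*(20 + w))
623*F(J(-5), 85) = 623*(2*(6*(-5)*(-5 - 5))*(20 + 85)) = 623*(2*(6*(-5)*(-10))*105) = 623*(2*300*105) = 623*63000 = 39249000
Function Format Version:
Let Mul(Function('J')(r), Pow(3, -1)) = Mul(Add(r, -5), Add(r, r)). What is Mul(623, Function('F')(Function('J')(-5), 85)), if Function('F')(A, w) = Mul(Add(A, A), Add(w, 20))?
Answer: 39249000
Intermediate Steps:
Function('J')(r) = Mul(6, r, Add(-5, r)) (Function('J')(r) = Mul(3, Mul(Add(r, -5), Add(r, r))) = Mul(3, Mul(Add(-5, r), Mul(2, r))) = Mul(3, Mul(2, r, Add(-5, r))) = Mul(6, r, Add(-5, r)))
Function('F')(A, w) = Mul(2, A, Add(20, w)) (Function('F')(A, w) = Mul(Mul(2, A), Add(20, w)) = Mul(2, A, Add(20, w)))
Mul(623, Function('F')(Function('J')(-5), 85)) = Mul(623, Mul(2, Mul(6, -5, Add(-5, -5)), Add(20, 85))) = Mul(623, Mul(2, Mul(6, -5, -10), 105)) = Mul(623, Mul(2, 300, 105)) = Mul(623, 63000) = 39249000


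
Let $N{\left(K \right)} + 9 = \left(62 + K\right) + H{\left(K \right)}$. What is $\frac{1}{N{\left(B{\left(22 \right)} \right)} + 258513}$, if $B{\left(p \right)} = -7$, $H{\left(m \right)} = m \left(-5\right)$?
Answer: $\frac{1}{258594} \approx 3.8671 \cdot 10^{-6}$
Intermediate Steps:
$H{\left(m \right)} = - 5 m$
$N{\left(K \right)} = 53 - 4 K$ ($N{\left(K \right)} = -9 - \left(-62 + 4 K\right) = 53 - 4 K$)
$\frac{1}{N{\left(B{\left(22 \right)} \right)} + 258513} = \frac{1}{\left(53 - -28\right) + 258513} = \frac{1}{\left(53 + 28\right) + 258513} = \frac{1}{81 + 258513} = \frac{1}{258594}$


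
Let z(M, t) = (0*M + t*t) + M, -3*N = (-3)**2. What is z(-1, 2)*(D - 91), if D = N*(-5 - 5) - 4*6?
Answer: -255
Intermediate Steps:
N = -3 (N = -1/3*(-3)**2 = -1/3*9 = -3)
D = 6 (D = -3*(-5 - 5) - 4*6 = -3*(-10) - 24 = 30 - 24 = 6)
z(M, t) = M + t**2 (z(M, t) = (0 + t**2) + M = t**2 + M = M + t**2)
z(-1, 2)*(D - 91) = (-1 + 2**2)*(6 - 91) = (-1 + 4)*(-85) = 3*(-85) = -255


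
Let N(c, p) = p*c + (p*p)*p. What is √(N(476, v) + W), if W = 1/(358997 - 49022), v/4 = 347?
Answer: √10279903003976406399/61995 ≈ 51718.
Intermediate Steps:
v = 1388 (v = 4*347 = 1388)
W = 1/309975 ≈ 3.2261e-6
N(c, p) = p³ + c*p (N(c, p) = c*p + p²*p = c*p + p³ = p³ + c*p)
√(N(476, v) + W) = √(1388*(476 + 1388²) + 1/309975) = √(1388*(476 + 1926544) + 1/309975) = √(1388*1927020 + 1/309975) = √(2674703760 + 1/309975) = √(829091298006001/309975) = √10279903003976406399/61995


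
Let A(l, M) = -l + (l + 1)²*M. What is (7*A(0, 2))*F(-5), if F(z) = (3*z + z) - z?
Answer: -210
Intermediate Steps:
F(z) = 3*z (F(z) = 4*z - z = 3*z)
A(l, M) = -l + M*(1 + l)² (A(l, M) = -l + (1 + l)²*M = -l + M*(1 + l)²)
(7*A(0, 2))*F(-5) = (7*(-1*0 + 2*(1 + 0)²))*(3*(-5)) = (7*(0 + 2*1²))*(-15) = (7*(0 + 2*1))*(-15) = (7*(0 + 2))*(-15) = (7*2)*(-15) = 14*(-15) = -210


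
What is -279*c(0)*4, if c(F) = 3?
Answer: -3348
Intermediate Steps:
-279*c(0)*4 = -837*4 = -279*12 = -3348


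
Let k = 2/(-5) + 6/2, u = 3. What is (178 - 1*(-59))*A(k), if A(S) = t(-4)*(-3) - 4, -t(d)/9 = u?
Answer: 18249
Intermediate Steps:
t(d) = -27 (t(d) = -9*3 = -27)
k = 13/5 (k = 2*(-⅕) + 6*(½) = -⅖ + 3 = 13/5 ≈ 2.6000)
A(S) = 77 (A(S) = -27*(-3) - 4 = 81 - 4 = 77)
(178 - 1*(-59))*A(k) = (178 - 1*(-59))*77 = (178 + 59)*77 = 237*77 = 18249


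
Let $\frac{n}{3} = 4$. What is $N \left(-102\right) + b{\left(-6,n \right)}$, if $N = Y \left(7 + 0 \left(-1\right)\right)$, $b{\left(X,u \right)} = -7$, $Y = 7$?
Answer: $-5005$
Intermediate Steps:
$n = 12$ ($n = 3 \cdot 4 = 12$)
$N = 49$ ($N = 7 \left(7 + 0 \left(-1\right)\right) = 7 \left(7 + 0\right) = 7 \cdot 7 = 49$)
$N \left(-102\right) + b{\left(-6,n \right)} = 49 \left(-102\right) - 7 = -4998 - 7 = -5005$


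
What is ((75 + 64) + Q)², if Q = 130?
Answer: 72361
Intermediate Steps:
((75 + 64) + Q)² = ((75 + 64) + 130)² = (139 + 130)² = 269² = 72361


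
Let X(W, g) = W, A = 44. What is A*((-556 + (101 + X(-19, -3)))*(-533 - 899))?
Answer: 29865792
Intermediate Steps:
A*((-556 + (101 + X(-19, -3)))*(-533 - 899)) = 44*((-556 + (101 - 19))*(-533 - 899)) = 44*((-556 + 82)*(-1432)) = 44*(-474*(-1432)) = 44*678768 = 29865792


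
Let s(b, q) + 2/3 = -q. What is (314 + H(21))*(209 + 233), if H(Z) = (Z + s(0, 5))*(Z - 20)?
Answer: 436696/3 ≈ 1.4557e+5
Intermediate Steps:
s(b, q) = -⅔ - q
H(Z) = (-20 + Z)*(-17/3 + Z) (H(Z) = (Z + (-⅔ - 1*5))*(Z - 20) = (Z + (-⅔ - 5))*(-20 + Z) = (Z - 17/3)*(-20 + Z) = (-17/3 + Z)*(-20 + Z) = (-20 + Z)*(-17/3 + Z))
(314 + H(21))*(209 + 233) = (314 + (340/3 + 21² - 77/3*21))*(209 + 233) = (314 + (340/3 + 441 - 539))*442 = (314 + 46/3)*442 = (988/3)*442 = 436696/3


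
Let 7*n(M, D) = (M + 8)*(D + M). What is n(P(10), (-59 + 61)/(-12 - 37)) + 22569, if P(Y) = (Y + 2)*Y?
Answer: 8493551/343 ≈ 24763.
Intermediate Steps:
P(Y) = Y*(2 + Y) (P(Y) = (2 + Y)*Y = Y*(2 + Y))
n(M, D) = (8 + M)*(D + M)/7 (n(M, D) = ((M + 8)*(D + M))/7 = ((8 + M)*(D + M))/7 = (8 + M)*(D + M)/7)
n(P(10), (-59 + 61)/(-12 - 37)) + 22569 = ((10*(2 + 10))**2/7 + 8*((-59 + 61)/(-12 - 37))/7 + 8*(10*(2 + 10))/7 + ((-59 + 61)/(-12 - 37))*(10*(2 + 10))/7) + 22569 = ((10*12)**2/7 + 8*(2/(-49))/7 + 8*(10*12)/7 + (2/(-49))*(10*12)/7) + 22569 = ((1/7)*120**2 + 8*(2*(-1/49))/7 + (8/7)*120 + (1/7)*(2*(-1/49))*120) + 22569 = ((1/7)*14400 + (8/7)*(-2/49) + 960/7 + (1/7)*(-2/49)*120) + 22569 = (14400/7 - 16/343 + 960/7 - 240/343) + 22569 = 752384/343 + 22569 = 8493551/343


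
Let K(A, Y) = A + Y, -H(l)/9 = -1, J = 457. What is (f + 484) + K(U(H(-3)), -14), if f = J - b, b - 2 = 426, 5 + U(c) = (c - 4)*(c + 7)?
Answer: 574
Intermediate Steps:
H(l) = 9 (H(l) = -9*(-1) = 9)
U(c) = -5 + (-4 + c)*(7 + c) (U(c) = -5 + (c - 4)*(c + 7) = -5 + (-4 + c)*(7 + c))
b = 428 (b = 2 + 426 = 428)
f = 29 (f = 457 - 1*428 = 457 - 428 = 29)
(f + 484) + K(U(H(-3)), -14) = (29 + 484) + ((-33 + 9**2 + 3*9) - 14) = 513 + ((-33 + 81 + 27) - 14) = 513 + (75 - 14) = 513 + 61 = 574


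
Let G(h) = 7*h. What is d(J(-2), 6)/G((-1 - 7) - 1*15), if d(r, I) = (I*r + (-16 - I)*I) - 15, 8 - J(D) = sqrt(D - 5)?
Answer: 99/161 + 6*I*sqrt(7)/161 ≈ 0.61491 + 0.098599*I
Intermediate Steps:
J(D) = 8 - sqrt(-5 + D) (J(D) = 8 - sqrt(D - 5) = 8 - sqrt(-5 + D))
d(r, I) = -15 + I*r + I*(-16 - I) (d(r, I) = (I*r + I*(-16 - I)) - 15 = -15 + I*r + I*(-16 - I))
d(J(-2), 6)/G((-1 - 7) - 1*15) = (-15 - 1*6**2 - 16*6 + 6*(8 - sqrt(-5 - 2)))/((7*((-1 - 7) - 1*15))) = (-15 - 1*36 - 96 + 6*(8 - sqrt(-7)))/((7*(-8 - 15))) = (-15 - 36 - 96 + 6*(8 - I*sqrt(7)))/((7*(-23))) = (-15 - 36 - 96 + 6*(8 - I*sqrt(7)))/(-161) = (-15 - 36 - 96 + (48 - 6*I*sqrt(7)))*(-1/161) = (-99 - 6*I*sqrt(7))*(-1/161) = 99/161 + 6*I*sqrt(7)/161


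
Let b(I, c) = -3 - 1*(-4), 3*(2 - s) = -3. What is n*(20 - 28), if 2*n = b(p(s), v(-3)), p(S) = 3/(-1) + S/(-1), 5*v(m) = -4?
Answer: -4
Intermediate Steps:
s = 3 (s = 2 - ⅓*(-3) = 2 + 1 = 3)
v(m) = -⅘ (v(m) = (⅕)*(-4) = -⅘)
p(S) = -3 - S (p(S) = 3*(-1) + S*(-1) = -3 - S)
b(I, c) = 1 (b(I, c) = -3 + 4 = 1)
n = ½ (n = (½)*1 = ½ ≈ 0.50000)
n*(20 - 28) = (20 - 28)/2 = (½)*(-8) = -4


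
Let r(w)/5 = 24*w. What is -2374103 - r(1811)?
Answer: -2591423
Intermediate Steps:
r(w) = 120*w (r(w) = 5*(24*w) = 120*w)
-2374103 - r(1811) = -2374103 - 120*1811 = -2374103 - 1*217320 = -2374103 - 217320 = -2591423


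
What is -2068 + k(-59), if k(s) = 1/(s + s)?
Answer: -244025/118 ≈ -2068.0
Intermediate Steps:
k(s) = 1/(2*s)
-2068 + k(-59) = -2068 + (1/2)/(-59) = -2068 + (1/2)*(-1/59) = -2068 - 1/118 = -244025/118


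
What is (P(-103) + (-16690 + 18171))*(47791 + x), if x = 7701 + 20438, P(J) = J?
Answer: 104631540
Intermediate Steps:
x = 28139
(P(-103) + (-16690 + 18171))*(47791 + x) = (-103 + (-16690 + 18171))*(47791 + 28139) = (-103 + 1481)*75930 = 1378*75930 = 104631540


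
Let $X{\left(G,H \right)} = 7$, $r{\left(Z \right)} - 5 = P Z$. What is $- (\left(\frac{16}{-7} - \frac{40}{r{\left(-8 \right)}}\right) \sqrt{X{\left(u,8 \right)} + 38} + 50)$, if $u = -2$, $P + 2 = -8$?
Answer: $-50 + \frac{984 \sqrt{5}}{119} \approx -31.51$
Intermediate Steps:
$P = -10$ ($P = -2 - 8 = -10$)
$r{\left(Z \right)} = 5 - 10 Z$
$- (\left(\frac{16}{-7} - \frac{40}{r{\left(-8 \right)}}\right) \sqrt{X{\left(u,8 \right)} + 38} + 50) = - (\left(\frac{16}{-7} - \frac{40}{5 - -80}\right) \sqrt{7 + 38} + 50) = - (\left(16 \left(- \frac{1}{7}\right) - \frac{40}{5 + 80}\right) \sqrt{45} + 50) = - (\left(- \frac{16}{7} - \frac{40}{85}\right) 3 \sqrt{5} + 50) = - (\left(- \frac{16}{7} - \frac{8}{17}\right) 3 \sqrt{5} + 50) = - (- \frac{328 \cdot 3 \sqrt{5}}{119} + 50) = - (- \frac{984 \sqrt{5}}{119} + 50) = - (50 - \frac{984 \sqrt{5}}{119}) = -50 + \frac{984 \sqrt{5}}{119}$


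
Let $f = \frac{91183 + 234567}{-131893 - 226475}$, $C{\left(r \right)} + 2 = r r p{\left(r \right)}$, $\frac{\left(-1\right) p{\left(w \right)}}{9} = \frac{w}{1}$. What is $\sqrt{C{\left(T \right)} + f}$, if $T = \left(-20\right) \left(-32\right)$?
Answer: $\frac{i \sqrt{4734355915739736357}}{44796} \approx 48573.0 i$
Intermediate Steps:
$p{\left(w \right)} = - 9 w$ ($p{\left(w \right)} = - 9 \frac{w}{1} = - 9 w 1 = - 9 w$)
$T = 640$
$C{\left(r \right)} = -2 - 9 r^{3}$ ($C{\left(r \right)} = -2 + r r \left(- 9 r\right) = -2 + r^{2} \left(- 9 r\right) = -2 - 9 r^{3}$)
$f = - \frac{162875}{179184}$ ($f = \frac{325750}{-358368} = 325750 \left(- \frac{1}{358368}\right) = - \frac{162875}{179184} \approx -0.90898$)
$\sqrt{C{\left(T \right)} + f} = \sqrt{\left(-2 - 9 \cdot 640^{3}\right) - \frac{162875}{179184}} = \sqrt{\left(-2 - 2359296000\right) - \frac{162875}{179184}} = \sqrt{-2359296002 - \frac{162875}{179184}} = \sqrt{- \frac{422748094985243}{179184}} = \frac{i \sqrt{4734355915739736357}}{44796}$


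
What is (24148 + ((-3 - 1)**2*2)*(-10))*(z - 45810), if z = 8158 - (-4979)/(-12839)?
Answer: -311321840508/347 ≈ -8.9718e+8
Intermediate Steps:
z = 104735583/12839 (z = 8158 - (-4979)*(-1)/12839 = 8158 - 1*4979/12839 = 8158 - 4979/12839 = 104735583/12839 ≈ 8157.6)
(24148 + ((-3 - 1)**2*2)*(-10))*(z - 45810) = (24148 + ((-3 - 1)**2*2)*(-10))*(104735583/12839 - 45810) = (24148 + ((-4)**2*2)*(-10))*(-483419007/12839) = (24148 + (16*2)*(-10))*(-483419007/12839) = (24148 + 32*(-10))*(-483419007/12839) = (24148 - 320)*(-483419007/12839) = 23828*(-483419007/12839) = -311321840508/347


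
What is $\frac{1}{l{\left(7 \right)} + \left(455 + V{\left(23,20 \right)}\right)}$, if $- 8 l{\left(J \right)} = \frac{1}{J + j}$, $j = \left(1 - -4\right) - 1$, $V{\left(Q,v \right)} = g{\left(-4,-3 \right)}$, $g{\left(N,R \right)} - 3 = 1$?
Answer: $\frac{88}{40391} \approx 0.0021787$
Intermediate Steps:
$g{\left(N,R \right)} = 4$ ($g{\left(N,R \right)} = 3 + 1 = 4$)
$V{\left(Q,v \right)} = 4$
$j = 4$ ($j = \left(1 + 4\right) - 1 = 5 - 1 = 4$)
$l{\left(J \right)} = - \frac{1}{8 \left(4 + J\right)}$ ($l{\left(J \right)} = - \frac{1}{8 \left(J + 4\right)} = - \frac{1}{8 \left(4 + J\right)}$)
$\frac{1}{l{\left(7 \right)} + \left(455 + V{\left(23,20 \right)}\right)} = \frac{1}{- \frac{1}{32 + 8 \cdot 7} + \left(455 + 4\right)} = \frac{1}{- \frac{1}{32 + 56} + 459} = \frac{1}{- \frac{1}{88} + 459} = \frac{1}{\frac{40391}{88}} = \frac{88}{40391}$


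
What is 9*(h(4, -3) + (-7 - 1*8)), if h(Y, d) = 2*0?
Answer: -135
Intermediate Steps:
h(Y, d) = 0
9*(h(4, -3) + (-7 - 1*8)) = 9*(0 + (-7 - 1*8)) = 9*(0 + (-7 - 8)) = 9*(0 - 15) = 9*(-15) = -135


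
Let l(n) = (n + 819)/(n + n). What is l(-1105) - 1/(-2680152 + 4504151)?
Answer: 20063904/155039915 ≈ 0.12941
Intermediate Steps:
l(n) = (819 + n)/(2*n) (l(n) = (819 + n)/((2*n)) = (819 + n)*(1/(2*n)) = (819 + n)/(2*n))
l(-1105) - 1/(-2680152 + 4504151) = (1/2)*(819 - 1105)/(-1105) - 1/(-2680152 + 4504151) = (1/2)*(-1/1105)*(-286) - 1/1823999 = 11/85 - 1*1/1823999 = 11/85 - 1/1823999 = 20063904/155039915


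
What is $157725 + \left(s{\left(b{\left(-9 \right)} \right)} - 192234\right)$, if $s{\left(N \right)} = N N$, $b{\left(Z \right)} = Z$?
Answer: $-34428$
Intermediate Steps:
$s{\left(N \right)} = N^{2}$
$157725 + \left(s{\left(b{\left(-9 \right)} \right)} - 192234\right) = 157725 + \left(\left(-9\right)^{2} - 192234\right) = 157725 + \left(81 - 192234\right) = 157725 - 192153 = -34428$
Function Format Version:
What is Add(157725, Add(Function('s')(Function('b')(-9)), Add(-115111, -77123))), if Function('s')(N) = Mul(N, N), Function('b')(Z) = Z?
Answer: -34428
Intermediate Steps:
Function('s')(N) = Pow(N, 2)
Add(157725, Add(Function('s')(Function('b')(-9)), Add(-115111, -77123))) = Add(157725, Add(Pow(-9, 2), Add(-115111, -77123))) = Add(157725, Add(81, -192234)) = Add(157725, -192153) = -34428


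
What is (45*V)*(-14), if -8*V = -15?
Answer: -4725/4 ≈ -1181.3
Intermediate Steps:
V = 15/8 (V = -⅛*(-15) = 15/8 ≈ 1.8750)
(45*V)*(-14) = (45*(15/8))*(-14) = (675/8)*(-14) = -4725/4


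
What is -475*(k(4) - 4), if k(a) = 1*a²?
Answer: -5700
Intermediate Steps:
k(a) = a²
-475*(k(4) - 4) = -475*(4² - 4) = -475*(16 - 4) = -475*12 = -5700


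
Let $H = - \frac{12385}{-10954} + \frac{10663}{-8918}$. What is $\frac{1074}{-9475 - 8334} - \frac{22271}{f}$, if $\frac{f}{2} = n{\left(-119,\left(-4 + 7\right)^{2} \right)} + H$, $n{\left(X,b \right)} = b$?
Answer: $- \frac{9686803270678789}{7772175962342} \approx -1246.3$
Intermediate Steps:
$H = - \frac{1588268}{24421943}$ ($H = \left(-12385\right) \left(- \frac{1}{10954}\right) + 10663 \left(- \frac{1}{8918}\right) = \frac{12385}{10954} - \frac{10663}{8918} = - \frac{1588268}{24421943} \approx -0.065035$)
$f = \frac{436418438}{24421943}$ ($f = 2 \left(\left(-4 + 7\right)^{2} - \frac{1588268}{24421943}\right) = 2 \left(3^{2} - \frac{1588268}{24421943}\right) = 2 \left(9 - \frac{1588268}{24421943}\right) = 2 \cdot \frac{218209219}{24421943} = \frac{436418438}{24421943} \approx 17.87$)
$\frac{1074}{-9475 - 8334} - \frac{22271}{f} = \frac{1074}{-9475 - 8334} - \frac{22271}{\frac{436418438}{24421943}} = \frac{1074}{-9475 - 8334} - \frac{543901092553}{436418438} = \frac{1074}{-17809} - \frac{543901092553}{436418438} = 1074 \left(- \frac{1}{17809}\right) - \frac{543901092553}{436418438} = - \frac{1074}{17809} - \frac{543901092553}{436418438} = - \frac{9686803270678789}{7772175962342}$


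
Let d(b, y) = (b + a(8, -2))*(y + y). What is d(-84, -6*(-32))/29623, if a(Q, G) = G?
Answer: -33024/29623 ≈ -1.1148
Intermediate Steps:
d(b, y) = 2*y*(-2 + b) (d(b, y) = (b - 2)*(y + y) = (-2 + b)*(2*y) = 2*y*(-2 + b))
d(-84, -6*(-32))/29623 = (2*(-6*(-32))*(-2 - 84))/29623 = (2*192*(-86))*(1/29623) = -33024*1/29623 = -33024/29623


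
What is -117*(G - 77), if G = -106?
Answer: 21411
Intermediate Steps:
-117*(G - 77) = -117*(-106 - 77) = -117*(-183) = 21411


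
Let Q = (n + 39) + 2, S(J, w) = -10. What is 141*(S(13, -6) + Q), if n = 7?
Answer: 5358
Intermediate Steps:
Q = 48 (Q = (7 + 39) + 2 = 46 + 2 = 48)
141*(S(13, -6) + Q) = 141*(-10 + 48) = 141*38 = 5358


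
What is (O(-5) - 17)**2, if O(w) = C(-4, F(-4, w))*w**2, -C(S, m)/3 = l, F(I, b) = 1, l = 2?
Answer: 27889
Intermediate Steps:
C(S, m) = -6 (C(S, m) = -3*2 = -6)
O(w) = -6*w**2
(O(-5) - 17)**2 = (-6*(-5)**2 - 17)**2 = (-6*25 - 17)**2 = (-150 - 17)**2 = (-167)**2 = 27889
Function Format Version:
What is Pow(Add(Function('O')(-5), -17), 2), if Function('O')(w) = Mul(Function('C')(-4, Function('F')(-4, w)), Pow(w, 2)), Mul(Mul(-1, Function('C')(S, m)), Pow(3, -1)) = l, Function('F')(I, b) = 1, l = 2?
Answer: 27889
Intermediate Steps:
Function('C')(S, m) = -6 (Function('C')(S, m) = Mul(-3, 2) = -6)
Function('O')(w) = Mul(-6, Pow(w, 2))
Pow(Add(Function('O')(-5), -17), 2) = Pow(Add(Mul(-6, Pow(-5, 2)), -17), 2) = Pow(Add(Mul(-6, 25), -17), 2) = Pow(Add(-150, -17), 2) = Pow(-167, 2) = 27889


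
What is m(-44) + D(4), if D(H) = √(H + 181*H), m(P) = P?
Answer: -44 + 2*√182 ≈ -17.019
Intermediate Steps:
D(H) = √182*√H (D(H) = √(182*H) = √182*√H)
m(-44) + D(4) = -44 + √182*√4 = -44 + √182*2 = -44 + 2*√182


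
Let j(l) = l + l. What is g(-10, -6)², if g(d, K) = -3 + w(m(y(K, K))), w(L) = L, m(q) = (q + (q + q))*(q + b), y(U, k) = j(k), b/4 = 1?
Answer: 81225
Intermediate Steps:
b = 4 (b = 4*1 = 4)
j(l) = 2*l
y(U, k) = 2*k
m(q) = 3*q*(4 + q) (m(q) = (q + (q + q))*(q + 4) = (q + 2*q)*(4 + q) = (3*q)*(4 + q) = 3*q*(4 + q))
g(d, K) = -3 + 6*K*(4 + 2*K) (g(d, K) = -3 + 3*(2*K)*(4 + 2*K) = -3 + 6*K*(4 + 2*K))
g(-10, -6)² = (-3 + 12*(-6)*(2 - 6))² = (-3 + 12*(-6)*(-4))² = (-3 + 288)² = 285² = 81225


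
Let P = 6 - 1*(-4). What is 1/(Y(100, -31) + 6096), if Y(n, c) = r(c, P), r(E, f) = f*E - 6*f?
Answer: 1/5726 ≈ 0.00017464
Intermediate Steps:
P = 10 (P = 6 + 4 = 10)
r(E, f) = -6*f + E*f (r(E, f) = E*f - 6*f = -6*f + E*f)
Y(n, c) = -60 + 10*c (Y(n, c) = 10*(-6 + c) = -60 + 10*c)
1/(Y(100, -31) + 6096) = 1/((-60 + 10*(-31)) + 6096) = 1/((-60 - 310) + 6096) = 1/(-370 + 6096) = 1/5726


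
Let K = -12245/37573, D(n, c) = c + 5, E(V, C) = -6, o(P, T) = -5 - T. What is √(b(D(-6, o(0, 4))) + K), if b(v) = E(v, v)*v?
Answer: √33421446511/37573 ≈ 4.8656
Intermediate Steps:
D(n, c) = 5 + c
b(v) = -6*v
K = -12245/37573 (K = -12245*1/37573 = -12245/37573 ≈ -0.32590)
√(b(D(-6, o(0, 4))) + K) = √(-6*(5 + (-5 - 1*4)) - 12245/37573) = √(-6*(5 + (-5 - 4)) - 12245/37573) = √(-6*(5 - 9) - 12245/37573) = √(-6*(-4) - 12245/37573) = √(24 - 12245/37573) = √(889507/37573) = √33421446511/37573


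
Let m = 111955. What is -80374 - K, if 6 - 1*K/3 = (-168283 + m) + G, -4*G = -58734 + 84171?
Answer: -1073815/4 ≈ -2.6845e+5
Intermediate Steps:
G = -25437/4 (G = -(-58734 + 84171)/4 = -1/4*25437 = -25437/4 ≈ -6359.3)
K = 752319/4 (K = 18 - 3*((-168283 + 111955) - 25437/4) = 18 - 3*(-56328 - 25437/4) = 18 - 3*(-250749/4) = 18 + 752247/4 = 752319/4 ≈ 1.8808e+5)
-80374 - K = -80374 - 1*752319/4 = -80374 - 752319/4 = -1073815/4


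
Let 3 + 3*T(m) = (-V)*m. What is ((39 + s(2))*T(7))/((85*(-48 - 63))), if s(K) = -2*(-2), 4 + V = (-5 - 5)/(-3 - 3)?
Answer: -344/16983 ≈ -0.020256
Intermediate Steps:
V = -7/3 (V = -4 + (-5 - 5)/(-3 - 3) = -4 - 10/(-6) = -4 - 10*(-⅙) = -4 + 5/3 = -7/3 ≈ -2.3333)
s(K) = 4
T(m) = -1 + 7*m/9 (T(m) = -1 + ((-1*(-7/3))*m)/3 = -1 + (7*m/3)/3 = -1 + 7*m/9)
((39 + s(2))*T(7))/((85*(-48 - 63))) = ((39 + 4)*(-1 + (7/9)*7))/((85*(-48 - 63))) = (43*(-1 + 49/9))/((85*(-111))) = (43*(40/9))/(-9435) = (1720/9)*(-1/9435) = -344/16983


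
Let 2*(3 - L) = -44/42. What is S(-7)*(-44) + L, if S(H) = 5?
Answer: -4546/21 ≈ -216.48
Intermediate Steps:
L = 74/21 (L = 3 - (-22)/42 = 3 - ½*(-22/21) = 3 + 11/21 = 74/21 ≈ 3.5238)
S(-7)*(-44) + L = 5*(-44) + 74/21 = -220 + 74/21 = -4546/21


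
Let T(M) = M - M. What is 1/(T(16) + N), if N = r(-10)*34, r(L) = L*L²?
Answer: -1/34000 ≈ -2.9412e-5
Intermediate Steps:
T(M) = 0
r(L) = L³
N = -34000 (N = (-10)³*34 = -1000*34 = -34000)
1/(T(16) + N) = 1/(0 - 34000) = 1/(-34000) = -1/34000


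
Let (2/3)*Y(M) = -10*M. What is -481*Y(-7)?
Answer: -50505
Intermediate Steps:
Y(M) = -15*M (Y(M) = 3*(-10*M)/2 = -15*M)
-481*Y(-7) = -(-7215)*(-7) = -481*105 = -50505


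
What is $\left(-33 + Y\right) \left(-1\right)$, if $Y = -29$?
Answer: $62$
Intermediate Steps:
$\left(-33 + Y\right) \left(-1\right) = \left(-33 - 29\right) \left(-1\right) = \left(-62\right) \left(-1\right) = 62$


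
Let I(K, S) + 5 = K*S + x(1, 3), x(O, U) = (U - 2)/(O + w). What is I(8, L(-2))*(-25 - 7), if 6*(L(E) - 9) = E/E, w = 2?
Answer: -6592/3 ≈ -2197.3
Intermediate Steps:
x(O, U) = (-2 + U)/(2 + O) (x(O, U) = (U - 2)/(O + 2) = (-2 + U)/(2 + O))
L(E) = 55/6 (L(E) = 9 + (E/E)/6 = 9 + (1/6)*1 = 9 + 1/6 = 55/6)
I(K, S) = -14/3 + K*S (I(K, S) = -5 + (K*S + (-2 + 3)/(2 + 1)) = -5 + (K*S + 1/3) = -5 + (1/3 + K*S) = -14/3 + K*S)
I(8, L(-2))*(-25 - 7) = (-14/3 + 8*(55/6))*(-25 - 7) = (-14/3 + 220/3)*(-32) = (206/3)*(-32) = -6592/3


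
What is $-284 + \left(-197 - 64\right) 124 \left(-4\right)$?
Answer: $129172$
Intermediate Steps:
$-284 + \left(-197 - 64\right) 124 \left(-4\right) = -284 + \left(-197 - 64\right) \left(-496\right) = -284 - -129456 = -284 + 129456 = 129172$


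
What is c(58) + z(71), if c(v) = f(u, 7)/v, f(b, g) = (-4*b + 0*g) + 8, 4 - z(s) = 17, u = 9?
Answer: -391/29 ≈ -13.483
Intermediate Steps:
z(s) = -13 (z(s) = 4 - 1*17 = 4 - 17 = -13)
f(b, g) = 8 - 4*b (f(b, g) = (-4*b + 0) + 8 = -4*b + 8 = 8 - 4*b)
c(v) = -28/v (c(v) = (8 - 4*9)/v = (8 - 36)/v = -28/v)
c(58) + z(71) = -28/58 - 13 = -28*1/58 - 13 = -14/29 - 13 = -391/29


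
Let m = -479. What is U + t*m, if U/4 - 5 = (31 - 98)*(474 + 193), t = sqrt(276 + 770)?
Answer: -178736 - 479*sqrt(1046) ≈ -1.9423e+5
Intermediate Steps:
t = sqrt(1046) ≈ 32.342
U = -178736 (U = 20 + 4*((31 - 98)*(474 + 193)) = 20 + 4*(-67*667) = 20 + 4*(-44689) = 20 - 178756 = -178736)
U + t*m = -178736 + sqrt(1046)*(-479) = -178736 - 479*sqrt(1046)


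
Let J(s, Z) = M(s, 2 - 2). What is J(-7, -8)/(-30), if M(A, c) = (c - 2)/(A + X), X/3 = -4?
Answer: -1/285 ≈ -0.0035088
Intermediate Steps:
X = -12 (X = 3*(-4) = -12)
M(A, c) = (-2 + c)/(-12 + A) (M(A, c) = (c - 2)/(A - 12) = (-2 + c)/(-12 + A))
J(s, Z) = -2/(-12 + s) (J(s, Z) = (-2 + (2 - 2))/(-12 + s) = (-2 + 0)/(-12 + s) = -2/(-12 + s))
J(-7, -8)/(-30) = (-2/(-12 - 7))/(-30) = -(-1)/(15*(-19)) = -(-1)*(-1)/(15*19) = -1/30*2/19 = -1/285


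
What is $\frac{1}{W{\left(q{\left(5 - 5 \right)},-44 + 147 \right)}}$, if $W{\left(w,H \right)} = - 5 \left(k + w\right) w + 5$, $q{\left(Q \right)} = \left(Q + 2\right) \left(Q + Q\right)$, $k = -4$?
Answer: $\frac{1}{5} \approx 0.2$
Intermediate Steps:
$q{\left(Q \right)} = 2 Q \left(2 + Q\right)$ ($q{\left(Q \right)} = \left(2 + Q\right) 2 Q = 2 Q \left(2 + Q\right)$)
$W{\left(w,H \right)} = 5 - 5 w \left(-4 + w\right)$ ($W{\left(w,H \right)} = - 5 \left(-4 + w\right) w + 5 = - 5 w \left(-4 + w\right) + 5 = 5 - 5 w \left(-4 + w\right)$)
$\frac{1}{W{\left(q{\left(5 - 5 \right)},-44 + 147 \right)}} = \frac{1}{5 - 5 \left(2 \left(5 - 5\right) \left(2 + \left(5 - 5\right)\right)\right)^{2} + 20 \cdot 2 \left(5 - 5\right) \left(2 + \left(5 - 5\right)\right)} = \frac{1}{5 - 5 \left(2 \cdot 0 \left(2 + 0\right)\right)^{2} + 20 \cdot 2 \cdot 0 \left(2 + 0\right)} = \frac{1}{5 - 5 \left(2 \cdot 0 \cdot 2\right)^{2} + 20 \cdot 2 \cdot 0 \cdot 2} = \frac{1}{5 - 5 \cdot 0^{2} + 20 \cdot 0} = \frac{1}{5 - 0 + 0} = \frac{1}{5 + 0 + 0} = \frac{1}{5}$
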